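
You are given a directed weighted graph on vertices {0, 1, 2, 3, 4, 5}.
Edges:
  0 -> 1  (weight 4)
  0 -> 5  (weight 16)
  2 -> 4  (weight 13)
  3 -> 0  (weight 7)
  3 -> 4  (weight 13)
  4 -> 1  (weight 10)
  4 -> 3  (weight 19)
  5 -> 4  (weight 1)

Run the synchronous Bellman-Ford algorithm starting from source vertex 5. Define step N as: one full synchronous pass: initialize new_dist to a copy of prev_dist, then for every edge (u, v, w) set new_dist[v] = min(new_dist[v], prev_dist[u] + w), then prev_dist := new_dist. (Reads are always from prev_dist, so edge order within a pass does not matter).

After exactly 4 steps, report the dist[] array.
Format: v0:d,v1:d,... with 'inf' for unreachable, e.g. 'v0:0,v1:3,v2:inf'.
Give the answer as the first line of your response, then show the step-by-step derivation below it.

v0:27,v1:11,v2:inf,v3:20,v4:1,v5:0

step 1: dist = v0:inf,v1:inf,v2:inf,v3:inf,v4:1,v5:0
step 2: dist = v0:inf,v1:11,v2:inf,v3:20,v4:1,v5:0
step 3: dist = v0:27,v1:11,v2:inf,v3:20,v4:1,v5:0
step 4: dist = v0:27,v1:11,v2:inf,v3:20,v4:1,v5:0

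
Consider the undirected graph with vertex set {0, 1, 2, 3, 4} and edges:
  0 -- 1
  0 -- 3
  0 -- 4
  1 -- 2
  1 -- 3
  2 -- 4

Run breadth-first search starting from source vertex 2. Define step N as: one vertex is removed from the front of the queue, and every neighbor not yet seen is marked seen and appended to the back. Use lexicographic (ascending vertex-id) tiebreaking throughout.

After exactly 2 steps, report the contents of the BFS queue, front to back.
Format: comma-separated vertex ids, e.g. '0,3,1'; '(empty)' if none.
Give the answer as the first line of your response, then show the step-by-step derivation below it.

4,0,3

step 1: dequeue 2; queue=[1,4]; order=2
step 2: dequeue 1; queue=[4,0,3]; order=2,1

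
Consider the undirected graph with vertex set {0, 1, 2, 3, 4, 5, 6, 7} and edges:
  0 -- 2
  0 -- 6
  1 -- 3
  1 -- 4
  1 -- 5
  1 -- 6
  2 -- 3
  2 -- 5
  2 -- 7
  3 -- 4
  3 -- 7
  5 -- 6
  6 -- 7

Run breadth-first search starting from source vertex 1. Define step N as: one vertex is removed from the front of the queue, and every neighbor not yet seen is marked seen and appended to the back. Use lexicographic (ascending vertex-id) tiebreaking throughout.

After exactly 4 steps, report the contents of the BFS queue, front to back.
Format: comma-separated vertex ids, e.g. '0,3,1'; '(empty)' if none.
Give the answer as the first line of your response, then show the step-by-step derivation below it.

6,2,7

step 1: dequeue 1; queue=[3,4,5,6]; order=1
step 2: dequeue 3; queue=[4,5,6,2,7]; order=1,3
step 3: dequeue 4; queue=[5,6,2,7]; order=1,3,4
step 4: dequeue 5; queue=[6,2,7]; order=1,3,4,5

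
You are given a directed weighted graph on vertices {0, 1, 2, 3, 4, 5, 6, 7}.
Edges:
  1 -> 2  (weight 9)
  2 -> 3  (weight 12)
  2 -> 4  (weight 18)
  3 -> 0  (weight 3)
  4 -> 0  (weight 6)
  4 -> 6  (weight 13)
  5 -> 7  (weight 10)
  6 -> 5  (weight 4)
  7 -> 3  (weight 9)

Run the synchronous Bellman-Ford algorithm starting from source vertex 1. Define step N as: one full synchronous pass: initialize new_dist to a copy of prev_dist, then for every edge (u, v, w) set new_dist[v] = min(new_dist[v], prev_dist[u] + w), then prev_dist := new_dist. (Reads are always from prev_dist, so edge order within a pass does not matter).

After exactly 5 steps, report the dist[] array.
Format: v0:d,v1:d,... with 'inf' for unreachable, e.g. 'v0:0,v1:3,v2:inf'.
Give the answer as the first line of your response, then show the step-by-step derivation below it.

v0:24,v1:0,v2:9,v3:21,v4:27,v5:44,v6:40,v7:54

step 1: dist = v0:inf,v1:0,v2:9,v3:inf,v4:inf,v5:inf,v6:inf,v7:inf
step 2: dist = v0:inf,v1:0,v2:9,v3:21,v4:27,v5:inf,v6:inf,v7:inf
step 3: dist = v0:24,v1:0,v2:9,v3:21,v4:27,v5:inf,v6:40,v7:inf
step 4: dist = v0:24,v1:0,v2:9,v3:21,v4:27,v5:44,v6:40,v7:inf
step 5: dist = v0:24,v1:0,v2:9,v3:21,v4:27,v5:44,v6:40,v7:54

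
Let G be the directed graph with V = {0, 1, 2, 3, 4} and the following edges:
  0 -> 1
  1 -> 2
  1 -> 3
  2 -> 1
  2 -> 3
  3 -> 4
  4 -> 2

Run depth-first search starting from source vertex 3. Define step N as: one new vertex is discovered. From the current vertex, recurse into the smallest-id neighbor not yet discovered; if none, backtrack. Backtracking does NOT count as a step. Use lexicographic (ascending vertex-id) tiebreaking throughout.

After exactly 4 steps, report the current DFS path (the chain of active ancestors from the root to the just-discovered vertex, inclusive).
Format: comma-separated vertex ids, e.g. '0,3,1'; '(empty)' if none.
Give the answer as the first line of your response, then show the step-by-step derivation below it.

3,4,2,1

step 1: discover 3; path=3; order=3
step 2: discover 4; path=3>4; order=3,4
step 3: discover 2; path=3>4>2; order=3,4,2
step 4: discover 1; path=3>4>2>1; order=3,4,2,1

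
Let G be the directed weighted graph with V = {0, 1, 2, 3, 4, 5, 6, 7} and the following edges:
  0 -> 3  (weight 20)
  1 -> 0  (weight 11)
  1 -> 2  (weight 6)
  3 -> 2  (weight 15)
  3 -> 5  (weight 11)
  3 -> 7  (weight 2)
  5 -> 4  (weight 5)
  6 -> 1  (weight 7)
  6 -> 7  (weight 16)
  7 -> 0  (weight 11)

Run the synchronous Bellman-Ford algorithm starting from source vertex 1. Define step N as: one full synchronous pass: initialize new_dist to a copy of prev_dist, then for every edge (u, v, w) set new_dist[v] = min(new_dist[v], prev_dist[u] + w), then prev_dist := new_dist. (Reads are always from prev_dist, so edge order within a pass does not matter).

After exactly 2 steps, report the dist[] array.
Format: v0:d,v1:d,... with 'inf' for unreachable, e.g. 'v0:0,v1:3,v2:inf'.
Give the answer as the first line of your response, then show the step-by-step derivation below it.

v0:11,v1:0,v2:6,v3:31,v4:inf,v5:inf,v6:inf,v7:inf

step 1: dist = v0:11,v1:0,v2:6,v3:inf,v4:inf,v5:inf,v6:inf,v7:inf
step 2: dist = v0:11,v1:0,v2:6,v3:31,v4:inf,v5:inf,v6:inf,v7:inf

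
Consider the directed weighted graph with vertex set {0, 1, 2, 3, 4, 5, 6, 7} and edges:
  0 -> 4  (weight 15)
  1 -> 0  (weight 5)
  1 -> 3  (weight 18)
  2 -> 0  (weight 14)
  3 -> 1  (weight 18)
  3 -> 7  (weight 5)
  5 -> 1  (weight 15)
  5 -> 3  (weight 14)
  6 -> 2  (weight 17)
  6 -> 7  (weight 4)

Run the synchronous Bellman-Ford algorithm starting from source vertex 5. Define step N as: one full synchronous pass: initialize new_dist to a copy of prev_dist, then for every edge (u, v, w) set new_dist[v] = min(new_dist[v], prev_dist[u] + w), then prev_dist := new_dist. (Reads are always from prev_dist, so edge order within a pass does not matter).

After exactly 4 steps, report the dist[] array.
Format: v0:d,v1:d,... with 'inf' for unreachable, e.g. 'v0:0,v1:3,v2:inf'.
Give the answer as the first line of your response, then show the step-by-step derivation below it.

v0:20,v1:15,v2:inf,v3:14,v4:35,v5:0,v6:inf,v7:19

step 1: dist = v0:inf,v1:15,v2:inf,v3:14,v4:inf,v5:0,v6:inf,v7:inf
step 2: dist = v0:20,v1:15,v2:inf,v3:14,v4:inf,v5:0,v6:inf,v7:19
step 3: dist = v0:20,v1:15,v2:inf,v3:14,v4:35,v5:0,v6:inf,v7:19
step 4: dist = v0:20,v1:15,v2:inf,v3:14,v4:35,v5:0,v6:inf,v7:19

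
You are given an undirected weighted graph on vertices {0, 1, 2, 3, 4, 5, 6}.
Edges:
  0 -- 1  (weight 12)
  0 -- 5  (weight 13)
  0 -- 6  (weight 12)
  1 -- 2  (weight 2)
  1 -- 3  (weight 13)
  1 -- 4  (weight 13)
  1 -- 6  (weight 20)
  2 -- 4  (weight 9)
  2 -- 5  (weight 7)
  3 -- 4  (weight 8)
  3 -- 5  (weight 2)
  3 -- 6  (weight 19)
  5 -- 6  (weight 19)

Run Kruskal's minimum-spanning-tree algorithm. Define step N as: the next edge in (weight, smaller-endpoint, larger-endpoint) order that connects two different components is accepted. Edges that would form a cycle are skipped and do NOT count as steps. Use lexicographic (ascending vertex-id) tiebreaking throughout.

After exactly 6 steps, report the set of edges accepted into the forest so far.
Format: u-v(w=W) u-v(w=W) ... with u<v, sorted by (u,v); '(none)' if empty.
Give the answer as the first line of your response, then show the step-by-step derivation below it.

0-1(w=12) 0-6(w=12) 1-2(w=2) 2-5(w=7) 3-4(w=8) 3-5(w=2)

step 1: add edge 1-2 (w=2); MST = {1-2(w=2)}
step 2: add edge 3-5 (w=2); MST = {1-2(w=2) 3-5(w=2)}
step 3: add edge 2-5 (w=7); MST = {1-2(w=2) 2-5(w=7) 3-5(w=2)}
step 4: add edge 3-4 (w=8); MST = {1-2(w=2) 2-5(w=7) 3-4(w=8) 3-5(w=2)}
step 5: add edge 0-1 (w=12); MST = {0-1(w=12) 1-2(w=2) 2-5(w=7) 3-4(w=8) 3-5(w=2)}
step 6: add edge 0-6 (w=12); MST = {0-1(w=12) 0-6(w=12) 1-2(w=2) 2-5(w=7) 3-4(w=8) 3-5(w=2)}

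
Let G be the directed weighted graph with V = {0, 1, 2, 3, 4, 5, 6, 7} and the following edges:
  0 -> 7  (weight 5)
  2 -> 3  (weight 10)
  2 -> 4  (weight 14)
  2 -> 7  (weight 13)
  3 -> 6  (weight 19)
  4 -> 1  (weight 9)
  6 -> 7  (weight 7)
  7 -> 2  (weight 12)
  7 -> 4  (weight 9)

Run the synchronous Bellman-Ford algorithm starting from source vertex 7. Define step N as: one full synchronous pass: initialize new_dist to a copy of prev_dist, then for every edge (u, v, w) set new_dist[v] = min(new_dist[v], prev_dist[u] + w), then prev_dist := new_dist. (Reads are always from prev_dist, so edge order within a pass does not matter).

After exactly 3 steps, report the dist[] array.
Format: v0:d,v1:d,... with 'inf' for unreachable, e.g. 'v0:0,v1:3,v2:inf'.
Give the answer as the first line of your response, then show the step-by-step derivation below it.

v0:inf,v1:18,v2:12,v3:22,v4:9,v5:inf,v6:41,v7:0

step 1: dist = v0:inf,v1:inf,v2:12,v3:inf,v4:9,v5:inf,v6:inf,v7:0
step 2: dist = v0:inf,v1:18,v2:12,v3:22,v4:9,v5:inf,v6:inf,v7:0
step 3: dist = v0:inf,v1:18,v2:12,v3:22,v4:9,v5:inf,v6:41,v7:0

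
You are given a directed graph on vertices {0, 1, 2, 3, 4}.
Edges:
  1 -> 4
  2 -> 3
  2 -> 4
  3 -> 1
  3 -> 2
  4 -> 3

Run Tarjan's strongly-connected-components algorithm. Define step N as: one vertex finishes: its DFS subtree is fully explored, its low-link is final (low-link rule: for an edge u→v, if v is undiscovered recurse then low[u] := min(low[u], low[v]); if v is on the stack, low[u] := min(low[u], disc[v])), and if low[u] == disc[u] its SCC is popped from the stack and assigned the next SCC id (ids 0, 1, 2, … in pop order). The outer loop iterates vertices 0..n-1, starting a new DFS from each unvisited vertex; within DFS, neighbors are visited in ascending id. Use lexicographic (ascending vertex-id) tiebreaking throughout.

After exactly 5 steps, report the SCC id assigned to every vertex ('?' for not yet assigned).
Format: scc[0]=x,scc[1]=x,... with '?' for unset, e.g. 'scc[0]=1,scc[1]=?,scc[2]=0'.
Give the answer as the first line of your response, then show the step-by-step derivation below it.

scc[0]=0,scc[1]=1,scc[2]=1,scc[3]=1,scc[4]=1

step 1: low=(low[0]=0,low[1]=?,low[2]=?,low[3]=?,low[4]=?); scc=(scc[0]=0,scc[1]=?,scc[2]=?,scc[3]=?,scc[4]=?)
step 2: low=(low[0]=0,low[1]=1,low[2]=2,low[3]=1,low[4]=2); scc=(scc[0]=0,scc[1]=?,scc[2]=?,scc[3]=?,scc[4]=?)
step 3: low=(low[0]=0,low[1]=1,low[2]=2,low[3]=1,low[4]=2); scc=(scc[0]=0,scc[1]=?,scc[2]=?,scc[3]=?,scc[4]=?)
step 4: low=(low[0]=0,low[1]=1,low[2]=2,low[3]=1,low[4]=1); scc=(scc[0]=0,scc[1]=?,scc[2]=?,scc[3]=?,scc[4]=?)
step 5: low=(low[0]=0,low[1]=1,low[2]=2,low[3]=1,low[4]=1); scc=(scc[0]=0,scc[1]=1,scc[2]=1,scc[3]=1,scc[4]=1)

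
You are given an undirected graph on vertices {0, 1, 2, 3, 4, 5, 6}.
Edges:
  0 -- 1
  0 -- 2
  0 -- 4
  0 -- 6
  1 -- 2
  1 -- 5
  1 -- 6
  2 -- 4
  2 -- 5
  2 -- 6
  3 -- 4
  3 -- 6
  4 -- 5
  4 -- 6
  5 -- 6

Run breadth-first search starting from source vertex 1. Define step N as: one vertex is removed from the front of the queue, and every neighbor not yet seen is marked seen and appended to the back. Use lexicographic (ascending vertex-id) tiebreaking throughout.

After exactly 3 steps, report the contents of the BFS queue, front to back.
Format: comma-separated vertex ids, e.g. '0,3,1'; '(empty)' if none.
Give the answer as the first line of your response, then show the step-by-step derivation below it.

5,6,4

step 1: dequeue 1; queue=[0,2,5,6]; order=1
step 2: dequeue 0; queue=[2,5,6,4]; order=1,0
step 3: dequeue 2; queue=[5,6,4]; order=1,0,2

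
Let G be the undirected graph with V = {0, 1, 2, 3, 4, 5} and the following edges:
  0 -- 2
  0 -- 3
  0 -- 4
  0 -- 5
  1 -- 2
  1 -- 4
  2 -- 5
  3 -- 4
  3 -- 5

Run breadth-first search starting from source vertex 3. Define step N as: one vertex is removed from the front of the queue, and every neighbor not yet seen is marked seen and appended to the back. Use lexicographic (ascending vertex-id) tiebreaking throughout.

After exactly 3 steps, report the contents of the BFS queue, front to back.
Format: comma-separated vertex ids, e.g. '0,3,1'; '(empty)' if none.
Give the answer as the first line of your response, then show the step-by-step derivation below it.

5,2,1

step 1: dequeue 3; queue=[0,4,5]; order=3
step 2: dequeue 0; queue=[4,5,2]; order=3,0
step 3: dequeue 4; queue=[5,2,1]; order=3,0,4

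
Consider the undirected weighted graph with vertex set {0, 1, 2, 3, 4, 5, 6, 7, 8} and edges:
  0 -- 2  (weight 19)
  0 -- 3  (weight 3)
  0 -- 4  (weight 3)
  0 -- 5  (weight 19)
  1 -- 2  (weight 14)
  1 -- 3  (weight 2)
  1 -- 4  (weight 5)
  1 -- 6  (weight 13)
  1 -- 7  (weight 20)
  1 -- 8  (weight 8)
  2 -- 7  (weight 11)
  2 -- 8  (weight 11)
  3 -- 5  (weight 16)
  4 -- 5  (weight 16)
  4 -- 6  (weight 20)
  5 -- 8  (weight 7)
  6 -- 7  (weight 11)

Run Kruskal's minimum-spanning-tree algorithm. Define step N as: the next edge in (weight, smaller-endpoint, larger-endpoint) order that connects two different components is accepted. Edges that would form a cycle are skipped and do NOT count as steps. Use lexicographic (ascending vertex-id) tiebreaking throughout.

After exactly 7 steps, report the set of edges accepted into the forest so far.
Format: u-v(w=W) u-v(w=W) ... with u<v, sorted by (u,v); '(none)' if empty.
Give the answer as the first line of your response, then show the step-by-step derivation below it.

0-3(w=3) 0-4(w=3) 1-3(w=2) 1-8(w=8) 2-7(w=11) 2-8(w=11) 5-8(w=7)

step 1: add edge 1-3 (w=2); MST = {1-3(w=2)}
step 2: add edge 0-3 (w=3); MST = {0-3(w=3) 1-3(w=2)}
step 3: add edge 0-4 (w=3); MST = {0-3(w=3) 0-4(w=3) 1-3(w=2)}
step 4: add edge 5-8 (w=7); MST = {0-3(w=3) 0-4(w=3) 1-3(w=2) 5-8(w=7)}
step 5: add edge 1-8 (w=8); MST = {0-3(w=3) 0-4(w=3) 1-3(w=2) 1-8(w=8) 5-8(w=7)}
step 6: add edge 2-7 (w=11); MST = {0-3(w=3) 0-4(w=3) 1-3(w=2) 1-8(w=8) 2-7(w=11) 5-8(w=7)}
step 7: add edge 2-8 (w=11); MST = {0-3(w=3) 0-4(w=3) 1-3(w=2) 1-8(w=8) 2-7(w=11) 2-8(w=11) 5-8(w=7)}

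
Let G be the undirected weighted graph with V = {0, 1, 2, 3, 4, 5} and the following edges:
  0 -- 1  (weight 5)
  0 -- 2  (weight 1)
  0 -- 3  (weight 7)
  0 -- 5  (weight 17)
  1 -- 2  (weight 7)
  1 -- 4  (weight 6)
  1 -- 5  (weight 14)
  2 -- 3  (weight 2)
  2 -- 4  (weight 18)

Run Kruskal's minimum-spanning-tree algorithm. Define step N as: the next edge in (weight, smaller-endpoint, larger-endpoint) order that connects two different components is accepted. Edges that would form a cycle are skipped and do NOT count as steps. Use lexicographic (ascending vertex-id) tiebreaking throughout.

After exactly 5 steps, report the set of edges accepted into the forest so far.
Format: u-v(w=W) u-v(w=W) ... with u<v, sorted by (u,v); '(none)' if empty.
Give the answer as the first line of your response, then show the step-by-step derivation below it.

0-1(w=5) 0-2(w=1) 1-4(w=6) 1-5(w=14) 2-3(w=2)

step 1: add edge 0-2 (w=1); MST = {0-2(w=1)}
step 2: add edge 2-3 (w=2); MST = {0-2(w=1) 2-3(w=2)}
step 3: add edge 0-1 (w=5); MST = {0-1(w=5) 0-2(w=1) 2-3(w=2)}
step 4: add edge 1-4 (w=6); MST = {0-1(w=5) 0-2(w=1) 1-4(w=6) 2-3(w=2)}
step 5: add edge 1-5 (w=14); MST = {0-1(w=5) 0-2(w=1) 1-4(w=6) 1-5(w=14) 2-3(w=2)}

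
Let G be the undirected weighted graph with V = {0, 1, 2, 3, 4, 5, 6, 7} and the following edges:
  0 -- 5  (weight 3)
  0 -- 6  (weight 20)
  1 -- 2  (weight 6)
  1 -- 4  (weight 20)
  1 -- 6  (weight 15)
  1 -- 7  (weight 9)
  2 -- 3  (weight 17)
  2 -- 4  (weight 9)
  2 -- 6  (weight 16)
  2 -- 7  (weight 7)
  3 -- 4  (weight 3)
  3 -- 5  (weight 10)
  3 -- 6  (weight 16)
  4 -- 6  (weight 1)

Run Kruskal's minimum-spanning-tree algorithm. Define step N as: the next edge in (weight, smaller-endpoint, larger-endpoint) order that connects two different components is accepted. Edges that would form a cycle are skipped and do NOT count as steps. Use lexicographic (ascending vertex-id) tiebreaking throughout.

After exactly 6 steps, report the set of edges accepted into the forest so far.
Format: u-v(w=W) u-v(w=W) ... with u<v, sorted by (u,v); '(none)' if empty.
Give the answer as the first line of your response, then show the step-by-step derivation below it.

0-5(w=3) 1-2(w=6) 2-4(w=9) 2-7(w=7) 3-4(w=3) 4-6(w=1)

step 1: add edge 4-6 (w=1); MST = {4-6(w=1)}
step 2: add edge 0-5 (w=3); MST = {0-5(w=3) 4-6(w=1)}
step 3: add edge 3-4 (w=3); MST = {0-5(w=3) 3-4(w=3) 4-6(w=1)}
step 4: add edge 1-2 (w=6); MST = {0-5(w=3) 1-2(w=6) 3-4(w=3) 4-6(w=1)}
step 5: add edge 2-7 (w=7); MST = {0-5(w=3) 1-2(w=6) 2-7(w=7) 3-4(w=3) 4-6(w=1)}
step 6: add edge 2-4 (w=9); MST = {0-5(w=3) 1-2(w=6) 2-4(w=9) 2-7(w=7) 3-4(w=3) 4-6(w=1)}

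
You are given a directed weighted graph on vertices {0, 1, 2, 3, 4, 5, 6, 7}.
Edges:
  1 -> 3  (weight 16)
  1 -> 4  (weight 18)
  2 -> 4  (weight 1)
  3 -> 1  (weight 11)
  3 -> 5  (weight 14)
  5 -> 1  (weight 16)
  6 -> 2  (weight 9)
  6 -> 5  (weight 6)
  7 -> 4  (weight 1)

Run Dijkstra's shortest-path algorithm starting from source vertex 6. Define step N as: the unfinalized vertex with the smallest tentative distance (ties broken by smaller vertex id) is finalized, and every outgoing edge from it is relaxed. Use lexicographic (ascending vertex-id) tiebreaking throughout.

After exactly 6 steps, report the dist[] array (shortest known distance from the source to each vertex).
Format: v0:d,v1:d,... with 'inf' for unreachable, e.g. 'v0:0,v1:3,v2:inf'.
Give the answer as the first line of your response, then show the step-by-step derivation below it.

v0:inf,v1:22,v2:9,v3:38,v4:10,v5:6,v6:0,v7:inf

step 1: dist = v0:inf,v1:inf,v2:9,v3:inf,v4:inf,v5:6,v6:0,v7:inf
step 2: dist = v0:inf,v1:22,v2:9,v3:inf,v4:inf,v5:6,v6:0,v7:inf
step 3: dist = v0:inf,v1:22,v2:9,v3:inf,v4:10,v5:6,v6:0,v7:inf
step 4: dist = v0:inf,v1:22,v2:9,v3:inf,v4:10,v5:6,v6:0,v7:inf
step 5: dist = v0:inf,v1:22,v2:9,v3:38,v4:10,v5:6,v6:0,v7:inf
step 6: dist = v0:inf,v1:22,v2:9,v3:38,v4:10,v5:6,v6:0,v7:inf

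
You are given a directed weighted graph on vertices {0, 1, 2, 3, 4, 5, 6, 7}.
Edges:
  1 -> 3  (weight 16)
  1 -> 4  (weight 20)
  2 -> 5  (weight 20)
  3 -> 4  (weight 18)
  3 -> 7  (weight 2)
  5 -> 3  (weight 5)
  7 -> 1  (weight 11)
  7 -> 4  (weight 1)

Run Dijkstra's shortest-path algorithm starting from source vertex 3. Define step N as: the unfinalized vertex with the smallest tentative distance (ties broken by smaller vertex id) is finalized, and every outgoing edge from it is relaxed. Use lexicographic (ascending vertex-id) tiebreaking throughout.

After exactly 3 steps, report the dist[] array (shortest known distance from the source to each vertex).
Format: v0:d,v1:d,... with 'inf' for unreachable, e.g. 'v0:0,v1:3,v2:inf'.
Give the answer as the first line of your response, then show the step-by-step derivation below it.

v0:inf,v1:13,v2:inf,v3:0,v4:3,v5:inf,v6:inf,v7:2

step 1: dist = v0:inf,v1:inf,v2:inf,v3:0,v4:18,v5:inf,v6:inf,v7:2
step 2: dist = v0:inf,v1:13,v2:inf,v3:0,v4:3,v5:inf,v6:inf,v7:2
step 3: dist = v0:inf,v1:13,v2:inf,v3:0,v4:3,v5:inf,v6:inf,v7:2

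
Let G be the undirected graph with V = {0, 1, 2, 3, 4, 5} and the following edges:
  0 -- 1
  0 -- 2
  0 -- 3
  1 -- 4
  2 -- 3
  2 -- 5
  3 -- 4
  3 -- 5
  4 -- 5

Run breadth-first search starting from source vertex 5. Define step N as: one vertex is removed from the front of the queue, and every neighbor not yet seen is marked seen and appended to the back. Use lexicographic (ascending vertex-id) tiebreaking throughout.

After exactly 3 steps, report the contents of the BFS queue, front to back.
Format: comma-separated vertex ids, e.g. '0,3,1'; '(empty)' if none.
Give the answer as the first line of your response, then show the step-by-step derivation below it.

4,0

step 1: dequeue 5; queue=[2,3,4]; order=5
step 2: dequeue 2; queue=[3,4,0]; order=5,2
step 3: dequeue 3; queue=[4,0]; order=5,2,3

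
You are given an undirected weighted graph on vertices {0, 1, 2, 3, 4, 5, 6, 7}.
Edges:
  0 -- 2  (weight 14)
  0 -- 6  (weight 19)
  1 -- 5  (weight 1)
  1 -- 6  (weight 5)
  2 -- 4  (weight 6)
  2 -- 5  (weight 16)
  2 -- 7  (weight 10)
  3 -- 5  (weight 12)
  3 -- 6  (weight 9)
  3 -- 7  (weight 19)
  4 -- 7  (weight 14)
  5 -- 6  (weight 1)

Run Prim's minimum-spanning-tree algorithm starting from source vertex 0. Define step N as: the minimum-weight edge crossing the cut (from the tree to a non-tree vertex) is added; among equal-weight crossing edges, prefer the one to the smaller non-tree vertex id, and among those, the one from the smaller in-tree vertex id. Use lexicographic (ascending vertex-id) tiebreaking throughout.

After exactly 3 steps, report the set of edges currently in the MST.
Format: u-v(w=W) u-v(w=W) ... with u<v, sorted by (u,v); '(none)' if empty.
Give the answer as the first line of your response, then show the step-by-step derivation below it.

0-2(w=14) 2-4(w=6) 2-7(w=10)

step 1: add edge 0-2 (w=14); MST = {0-2(w=14)}
step 2: add edge 2-4 (w=6); MST = {0-2(w=14) 2-4(w=6)}
step 3: add edge 2-7 (w=10); MST = {0-2(w=14) 2-4(w=6) 2-7(w=10)}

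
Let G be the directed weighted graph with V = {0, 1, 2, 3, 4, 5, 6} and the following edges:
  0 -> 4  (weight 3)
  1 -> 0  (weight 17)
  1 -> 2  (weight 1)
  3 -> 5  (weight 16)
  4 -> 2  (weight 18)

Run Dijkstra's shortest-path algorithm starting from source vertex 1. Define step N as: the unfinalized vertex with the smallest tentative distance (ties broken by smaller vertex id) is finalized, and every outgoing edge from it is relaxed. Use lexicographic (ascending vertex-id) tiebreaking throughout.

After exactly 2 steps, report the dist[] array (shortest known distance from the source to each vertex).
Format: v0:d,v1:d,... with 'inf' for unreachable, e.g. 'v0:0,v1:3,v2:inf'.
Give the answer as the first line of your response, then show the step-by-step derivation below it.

v0:17,v1:0,v2:1,v3:inf,v4:inf,v5:inf,v6:inf

step 1: dist = v0:17,v1:0,v2:1,v3:inf,v4:inf,v5:inf,v6:inf
step 2: dist = v0:17,v1:0,v2:1,v3:inf,v4:inf,v5:inf,v6:inf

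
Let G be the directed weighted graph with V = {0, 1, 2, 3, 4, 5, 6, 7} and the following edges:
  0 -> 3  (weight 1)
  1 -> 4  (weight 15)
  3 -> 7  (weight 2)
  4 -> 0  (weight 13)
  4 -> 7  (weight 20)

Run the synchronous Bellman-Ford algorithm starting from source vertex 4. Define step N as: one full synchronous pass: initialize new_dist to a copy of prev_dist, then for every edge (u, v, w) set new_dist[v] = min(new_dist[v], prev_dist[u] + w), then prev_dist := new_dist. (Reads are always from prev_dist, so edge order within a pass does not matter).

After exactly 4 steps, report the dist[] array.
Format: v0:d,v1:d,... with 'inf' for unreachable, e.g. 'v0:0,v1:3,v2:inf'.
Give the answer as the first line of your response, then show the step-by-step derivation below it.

v0:13,v1:inf,v2:inf,v3:14,v4:0,v5:inf,v6:inf,v7:16

step 1: dist = v0:13,v1:inf,v2:inf,v3:inf,v4:0,v5:inf,v6:inf,v7:20
step 2: dist = v0:13,v1:inf,v2:inf,v3:14,v4:0,v5:inf,v6:inf,v7:20
step 3: dist = v0:13,v1:inf,v2:inf,v3:14,v4:0,v5:inf,v6:inf,v7:16
step 4: dist = v0:13,v1:inf,v2:inf,v3:14,v4:0,v5:inf,v6:inf,v7:16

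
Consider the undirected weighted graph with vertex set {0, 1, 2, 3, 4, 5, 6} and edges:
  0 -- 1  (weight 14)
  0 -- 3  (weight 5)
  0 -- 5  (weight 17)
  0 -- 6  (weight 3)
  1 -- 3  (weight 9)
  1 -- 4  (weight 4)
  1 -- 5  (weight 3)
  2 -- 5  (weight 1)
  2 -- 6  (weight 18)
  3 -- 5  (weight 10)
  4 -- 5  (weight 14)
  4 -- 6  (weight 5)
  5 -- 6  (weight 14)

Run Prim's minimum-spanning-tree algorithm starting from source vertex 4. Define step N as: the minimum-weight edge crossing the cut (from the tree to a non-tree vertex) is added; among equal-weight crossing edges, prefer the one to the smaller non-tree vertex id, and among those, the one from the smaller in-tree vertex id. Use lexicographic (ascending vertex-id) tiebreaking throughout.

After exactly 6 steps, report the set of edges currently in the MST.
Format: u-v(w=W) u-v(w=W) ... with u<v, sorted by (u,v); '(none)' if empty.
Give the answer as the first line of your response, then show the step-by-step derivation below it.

0-3(w=5) 0-6(w=3) 1-4(w=4) 1-5(w=3) 2-5(w=1) 4-6(w=5)

step 1: add edge 1-4 (w=4); MST = {1-4(w=4)}
step 2: add edge 1-5 (w=3); MST = {1-4(w=4) 1-5(w=3)}
step 3: add edge 2-5 (w=1); MST = {1-4(w=4) 1-5(w=3) 2-5(w=1)}
step 4: add edge 4-6 (w=5); MST = {1-4(w=4) 1-5(w=3) 2-5(w=1) 4-6(w=5)}
step 5: add edge 0-6 (w=3); MST = {0-6(w=3) 1-4(w=4) 1-5(w=3) 2-5(w=1) 4-6(w=5)}
step 6: add edge 0-3 (w=5); MST = {0-3(w=5) 0-6(w=3) 1-4(w=4) 1-5(w=3) 2-5(w=1) 4-6(w=5)}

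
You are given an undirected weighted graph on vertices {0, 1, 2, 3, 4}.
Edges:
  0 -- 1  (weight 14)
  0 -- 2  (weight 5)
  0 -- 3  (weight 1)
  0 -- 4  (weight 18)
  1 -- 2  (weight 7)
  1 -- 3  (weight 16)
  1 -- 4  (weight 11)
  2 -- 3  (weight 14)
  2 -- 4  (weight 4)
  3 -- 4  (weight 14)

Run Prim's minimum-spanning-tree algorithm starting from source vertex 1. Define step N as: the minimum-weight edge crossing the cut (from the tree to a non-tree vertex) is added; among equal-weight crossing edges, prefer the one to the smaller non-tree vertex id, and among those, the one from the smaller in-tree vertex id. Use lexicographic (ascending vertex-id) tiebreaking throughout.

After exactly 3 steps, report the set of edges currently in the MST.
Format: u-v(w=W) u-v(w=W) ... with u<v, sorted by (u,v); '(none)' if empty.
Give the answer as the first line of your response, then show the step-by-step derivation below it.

0-2(w=5) 1-2(w=7) 2-4(w=4)

step 1: add edge 1-2 (w=7); MST = {1-2(w=7)}
step 2: add edge 2-4 (w=4); MST = {1-2(w=7) 2-4(w=4)}
step 3: add edge 0-2 (w=5); MST = {0-2(w=5) 1-2(w=7) 2-4(w=4)}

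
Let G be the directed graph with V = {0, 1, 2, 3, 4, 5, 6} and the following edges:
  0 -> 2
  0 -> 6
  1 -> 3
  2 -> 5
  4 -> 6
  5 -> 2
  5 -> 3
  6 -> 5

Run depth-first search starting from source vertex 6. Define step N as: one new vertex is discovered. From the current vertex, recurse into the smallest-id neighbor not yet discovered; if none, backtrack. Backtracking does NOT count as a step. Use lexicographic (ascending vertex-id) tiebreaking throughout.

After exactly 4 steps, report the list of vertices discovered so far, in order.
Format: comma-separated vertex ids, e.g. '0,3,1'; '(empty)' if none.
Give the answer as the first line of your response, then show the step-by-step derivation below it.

6,5,2,3

step 1: discover 6; path=6; order=6
step 2: discover 5; path=6>5; order=6,5
step 3: discover 2; path=6>5>2; order=6,5,2
step 4: discover 3; path=6>5>3; order=6,5,2,3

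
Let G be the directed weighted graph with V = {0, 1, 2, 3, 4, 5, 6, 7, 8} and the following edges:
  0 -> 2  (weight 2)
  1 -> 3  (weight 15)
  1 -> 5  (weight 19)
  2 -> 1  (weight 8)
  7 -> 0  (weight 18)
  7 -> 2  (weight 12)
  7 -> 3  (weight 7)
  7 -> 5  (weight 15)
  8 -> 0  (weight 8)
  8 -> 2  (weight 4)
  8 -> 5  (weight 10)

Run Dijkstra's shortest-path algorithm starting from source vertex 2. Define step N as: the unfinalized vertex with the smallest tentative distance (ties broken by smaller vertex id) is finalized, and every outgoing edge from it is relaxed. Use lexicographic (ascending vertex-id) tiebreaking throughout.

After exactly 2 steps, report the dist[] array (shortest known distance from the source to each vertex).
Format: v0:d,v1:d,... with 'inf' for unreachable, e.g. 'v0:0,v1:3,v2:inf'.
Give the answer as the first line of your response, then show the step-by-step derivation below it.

v0:inf,v1:8,v2:0,v3:23,v4:inf,v5:27,v6:inf,v7:inf,v8:inf

step 1: dist = v0:inf,v1:8,v2:0,v3:inf,v4:inf,v5:inf,v6:inf,v7:inf,v8:inf
step 2: dist = v0:inf,v1:8,v2:0,v3:23,v4:inf,v5:27,v6:inf,v7:inf,v8:inf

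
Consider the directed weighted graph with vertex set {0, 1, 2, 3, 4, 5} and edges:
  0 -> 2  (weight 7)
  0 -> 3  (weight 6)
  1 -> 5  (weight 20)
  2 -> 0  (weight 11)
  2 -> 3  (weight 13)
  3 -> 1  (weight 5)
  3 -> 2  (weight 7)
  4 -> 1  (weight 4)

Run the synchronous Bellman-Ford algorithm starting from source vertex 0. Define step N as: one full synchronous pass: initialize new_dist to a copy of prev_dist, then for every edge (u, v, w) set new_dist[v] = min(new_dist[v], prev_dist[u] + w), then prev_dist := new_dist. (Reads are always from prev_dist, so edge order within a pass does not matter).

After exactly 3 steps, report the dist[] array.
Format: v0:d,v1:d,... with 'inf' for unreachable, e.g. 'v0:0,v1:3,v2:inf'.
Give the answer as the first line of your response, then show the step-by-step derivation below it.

v0:0,v1:11,v2:7,v3:6,v4:inf,v5:31

step 1: dist = v0:0,v1:inf,v2:7,v3:6,v4:inf,v5:inf
step 2: dist = v0:0,v1:11,v2:7,v3:6,v4:inf,v5:inf
step 3: dist = v0:0,v1:11,v2:7,v3:6,v4:inf,v5:31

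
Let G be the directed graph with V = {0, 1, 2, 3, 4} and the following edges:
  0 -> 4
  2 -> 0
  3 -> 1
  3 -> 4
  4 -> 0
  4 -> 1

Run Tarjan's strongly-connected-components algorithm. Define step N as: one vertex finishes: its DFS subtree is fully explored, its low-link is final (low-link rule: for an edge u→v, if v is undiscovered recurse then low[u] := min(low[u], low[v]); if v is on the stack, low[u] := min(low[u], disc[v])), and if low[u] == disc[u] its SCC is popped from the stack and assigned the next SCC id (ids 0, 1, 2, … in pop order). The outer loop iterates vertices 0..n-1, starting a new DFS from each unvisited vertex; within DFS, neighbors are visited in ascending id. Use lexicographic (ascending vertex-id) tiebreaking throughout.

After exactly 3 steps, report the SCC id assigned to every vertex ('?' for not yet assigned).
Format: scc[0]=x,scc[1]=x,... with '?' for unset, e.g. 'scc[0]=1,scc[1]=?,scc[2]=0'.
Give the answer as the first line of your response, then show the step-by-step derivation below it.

scc[0]=1,scc[1]=0,scc[2]=?,scc[3]=?,scc[4]=1

step 1: low=(low[0]=0,low[1]=2,low[2]=?,low[3]=?,low[4]=0); scc=(scc[0]=?,scc[1]=0,scc[2]=?,scc[3]=?,scc[4]=?)
step 2: low=(low[0]=0,low[1]=2,low[2]=?,low[3]=?,low[4]=0); scc=(scc[0]=?,scc[1]=0,scc[2]=?,scc[3]=?,scc[4]=?)
step 3: low=(low[0]=0,low[1]=2,low[2]=?,low[3]=?,low[4]=0); scc=(scc[0]=1,scc[1]=0,scc[2]=?,scc[3]=?,scc[4]=1)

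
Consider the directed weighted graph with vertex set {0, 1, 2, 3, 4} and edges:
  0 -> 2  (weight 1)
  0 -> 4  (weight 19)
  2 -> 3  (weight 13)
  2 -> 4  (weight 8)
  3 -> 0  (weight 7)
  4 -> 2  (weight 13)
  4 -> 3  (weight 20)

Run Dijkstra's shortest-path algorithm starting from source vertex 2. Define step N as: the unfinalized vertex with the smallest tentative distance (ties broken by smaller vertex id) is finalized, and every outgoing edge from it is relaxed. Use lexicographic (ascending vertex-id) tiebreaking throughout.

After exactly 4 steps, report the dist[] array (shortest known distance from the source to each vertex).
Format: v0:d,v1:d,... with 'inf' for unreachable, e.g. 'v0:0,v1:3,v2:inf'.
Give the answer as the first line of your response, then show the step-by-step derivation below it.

v0:20,v1:inf,v2:0,v3:13,v4:8

step 1: dist = v0:inf,v1:inf,v2:0,v3:13,v4:8
step 2: dist = v0:inf,v1:inf,v2:0,v3:13,v4:8
step 3: dist = v0:20,v1:inf,v2:0,v3:13,v4:8
step 4: dist = v0:20,v1:inf,v2:0,v3:13,v4:8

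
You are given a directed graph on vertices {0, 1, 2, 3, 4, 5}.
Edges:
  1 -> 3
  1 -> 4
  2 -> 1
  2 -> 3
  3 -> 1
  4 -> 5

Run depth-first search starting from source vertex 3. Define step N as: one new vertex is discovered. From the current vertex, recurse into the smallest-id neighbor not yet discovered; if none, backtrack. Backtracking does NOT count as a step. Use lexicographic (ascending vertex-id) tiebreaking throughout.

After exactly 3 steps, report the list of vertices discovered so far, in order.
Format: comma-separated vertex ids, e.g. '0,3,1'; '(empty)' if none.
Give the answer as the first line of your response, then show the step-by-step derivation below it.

3,1,4

step 1: discover 3; path=3; order=3
step 2: discover 1; path=3>1; order=3,1
step 3: discover 4; path=3>1>4; order=3,1,4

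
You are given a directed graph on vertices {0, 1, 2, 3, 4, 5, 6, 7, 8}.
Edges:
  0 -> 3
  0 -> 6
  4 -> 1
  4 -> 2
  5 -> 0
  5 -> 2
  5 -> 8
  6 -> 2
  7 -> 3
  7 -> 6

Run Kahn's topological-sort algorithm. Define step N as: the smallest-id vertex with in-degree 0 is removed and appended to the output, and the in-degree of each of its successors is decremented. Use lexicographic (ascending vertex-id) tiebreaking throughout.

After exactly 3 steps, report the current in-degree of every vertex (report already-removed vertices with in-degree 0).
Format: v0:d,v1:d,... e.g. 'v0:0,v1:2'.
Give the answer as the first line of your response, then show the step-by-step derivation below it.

v0:0,v1:0,v2:1,v3:2,v4:0,v5:0,v6:2,v7:0,v8:0

step 1: output 4; order=[4]; indeg=(1,0,2,2,0,0,2,0,1)
step 2: output 1; order=[4,1]; indeg=(1,0,2,2,0,0,2,0,1)
step 3: output 5; order=[4,1,5]; indeg=(0,0,1,2,0,0,2,0,0)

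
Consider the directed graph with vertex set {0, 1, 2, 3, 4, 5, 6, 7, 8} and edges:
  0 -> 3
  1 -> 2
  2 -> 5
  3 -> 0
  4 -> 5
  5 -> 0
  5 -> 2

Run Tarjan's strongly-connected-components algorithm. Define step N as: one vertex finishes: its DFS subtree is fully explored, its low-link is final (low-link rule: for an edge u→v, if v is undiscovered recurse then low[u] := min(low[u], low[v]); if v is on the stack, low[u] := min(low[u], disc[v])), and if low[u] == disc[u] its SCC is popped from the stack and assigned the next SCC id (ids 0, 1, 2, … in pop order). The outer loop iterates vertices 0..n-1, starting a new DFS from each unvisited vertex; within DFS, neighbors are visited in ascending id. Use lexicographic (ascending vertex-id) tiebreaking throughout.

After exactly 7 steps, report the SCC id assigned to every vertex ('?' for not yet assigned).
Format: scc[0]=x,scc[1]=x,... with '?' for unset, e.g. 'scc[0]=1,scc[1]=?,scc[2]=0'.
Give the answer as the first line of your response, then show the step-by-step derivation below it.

scc[0]=0,scc[1]=2,scc[2]=1,scc[3]=0,scc[4]=3,scc[5]=1,scc[6]=4,scc[7]=?,scc[8]=?

step 1: low=(low[0]=0,low[1]=?,low[2]=?,low[3]=0,low[4]=?,low[5]=?,low[6]=?,low[7]=?,low[8]=?); scc=(scc[0]=?,scc[1]=?,scc[2]=?,scc[3]=?,scc[4]=?,scc[5]=?,scc[6]=?,scc[7]=?,scc[8]=?)
step 2: low=(low[0]=0,low[1]=?,low[2]=?,low[3]=0,low[4]=?,low[5]=?,low[6]=?,low[7]=?,low[8]=?); scc=(scc[0]=0,scc[1]=?,scc[2]=?,scc[3]=0,scc[4]=?,scc[5]=?,scc[6]=?,scc[7]=?,scc[8]=?)
step 3: low=(low[0]=0,low[1]=2,low[2]=3,low[3]=0,low[4]=?,low[5]=3,low[6]=?,low[7]=?,low[8]=?); scc=(scc[0]=0,scc[1]=?,scc[2]=?,scc[3]=0,scc[4]=?,scc[5]=?,scc[6]=?,scc[7]=?,scc[8]=?)
step 4: low=(low[0]=0,low[1]=2,low[2]=3,low[3]=0,low[4]=?,low[5]=3,low[6]=?,low[7]=?,low[8]=?); scc=(scc[0]=0,scc[1]=?,scc[2]=1,scc[3]=0,scc[4]=?,scc[5]=1,scc[6]=?,scc[7]=?,scc[8]=?)
step 5: low=(low[0]=0,low[1]=2,low[2]=3,low[3]=0,low[4]=?,low[5]=3,low[6]=?,low[7]=?,low[8]=?); scc=(scc[0]=0,scc[1]=2,scc[2]=1,scc[3]=0,scc[4]=?,scc[5]=1,scc[6]=?,scc[7]=?,scc[8]=?)
step 6: low=(low[0]=0,low[1]=2,low[2]=3,low[3]=0,low[4]=5,low[5]=3,low[6]=?,low[7]=?,low[8]=?); scc=(scc[0]=0,scc[1]=2,scc[2]=1,scc[3]=0,scc[4]=3,scc[5]=1,scc[6]=?,scc[7]=?,scc[8]=?)
step 7: low=(low[0]=0,low[1]=2,low[2]=3,low[3]=0,low[4]=5,low[5]=3,low[6]=6,low[7]=?,low[8]=?); scc=(scc[0]=0,scc[1]=2,scc[2]=1,scc[3]=0,scc[4]=3,scc[5]=1,scc[6]=4,scc[7]=?,scc[8]=?)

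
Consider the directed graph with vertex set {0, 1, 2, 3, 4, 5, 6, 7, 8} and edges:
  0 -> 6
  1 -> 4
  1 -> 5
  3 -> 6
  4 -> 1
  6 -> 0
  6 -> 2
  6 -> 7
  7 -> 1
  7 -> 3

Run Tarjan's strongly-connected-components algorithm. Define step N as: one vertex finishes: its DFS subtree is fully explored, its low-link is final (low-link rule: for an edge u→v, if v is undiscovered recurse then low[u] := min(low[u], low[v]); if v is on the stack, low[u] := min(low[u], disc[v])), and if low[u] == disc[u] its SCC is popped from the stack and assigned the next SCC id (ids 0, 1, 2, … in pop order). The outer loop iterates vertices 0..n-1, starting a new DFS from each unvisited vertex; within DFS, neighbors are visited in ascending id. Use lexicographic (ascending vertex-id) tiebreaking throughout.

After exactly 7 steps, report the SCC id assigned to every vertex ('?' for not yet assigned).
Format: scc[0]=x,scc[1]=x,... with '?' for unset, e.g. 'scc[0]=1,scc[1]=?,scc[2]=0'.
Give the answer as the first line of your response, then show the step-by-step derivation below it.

scc[0]=?,scc[1]=2,scc[2]=0,scc[3]=?,scc[4]=2,scc[5]=1,scc[6]=?,scc[7]=?,scc[8]=?

step 1: low=(low[0]=0,low[1]=?,low[2]=2,low[3]=?,low[4]=?,low[5]=?,low[6]=0,low[7]=?,low[8]=?); scc=(scc[0]=?,scc[1]=?,scc[2]=0,scc[3]=?,scc[4]=?,scc[5]=?,scc[6]=?,scc[7]=?,scc[8]=?)
step 2: low=(low[0]=0,low[1]=4,low[2]=2,low[3]=?,low[4]=4,low[5]=?,low[6]=0,low[7]=3,low[8]=?); scc=(scc[0]=?,scc[1]=?,scc[2]=0,scc[3]=?,scc[4]=?,scc[5]=?,scc[6]=?,scc[7]=?,scc[8]=?)
step 3: low=(low[0]=0,low[1]=4,low[2]=2,low[3]=?,low[4]=4,low[5]=6,low[6]=0,low[7]=3,low[8]=?); scc=(scc[0]=?,scc[1]=?,scc[2]=0,scc[3]=?,scc[4]=?,scc[5]=1,scc[6]=?,scc[7]=?,scc[8]=?)
step 4: low=(low[0]=0,low[1]=4,low[2]=2,low[3]=?,low[4]=4,low[5]=6,low[6]=0,low[7]=3,low[8]=?); scc=(scc[0]=?,scc[1]=2,scc[2]=0,scc[3]=?,scc[4]=2,scc[5]=1,scc[6]=?,scc[7]=?,scc[8]=?)
step 5: low=(low[0]=0,low[1]=4,low[2]=2,low[3]=1,low[4]=4,low[5]=6,low[6]=0,low[7]=3,low[8]=?); scc=(scc[0]=?,scc[1]=2,scc[2]=0,scc[3]=?,scc[4]=2,scc[5]=1,scc[6]=?,scc[7]=?,scc[8]=?)
step 6: low=(low[0]=0,low[1]=4,low[2]=2,low[3]=1,low[4]=4,low[5]=6,low[6]=0,low[7]=1,low[8]=?); scc=(scc[0]=?,scc[1]=2,scc[2]=0,scc[3]=?,scc[4]=2,scc[5]=1,scc[6]=?,scc[7]=?,scc[8]=?)
step 7: low=(low[0]=0,low[1]=4,low[2]=2,low[3]=1,low[4]=4,low[5]=6,low[6]=0,low[7]=1,low[8]=?); scc=(scc[0]=?,scc[1]=2,scc[2]=0,scc[3]=?,scc[4]=2,scc[5]=1,scc[6]=?,scc[7]=?,scc[8]=?)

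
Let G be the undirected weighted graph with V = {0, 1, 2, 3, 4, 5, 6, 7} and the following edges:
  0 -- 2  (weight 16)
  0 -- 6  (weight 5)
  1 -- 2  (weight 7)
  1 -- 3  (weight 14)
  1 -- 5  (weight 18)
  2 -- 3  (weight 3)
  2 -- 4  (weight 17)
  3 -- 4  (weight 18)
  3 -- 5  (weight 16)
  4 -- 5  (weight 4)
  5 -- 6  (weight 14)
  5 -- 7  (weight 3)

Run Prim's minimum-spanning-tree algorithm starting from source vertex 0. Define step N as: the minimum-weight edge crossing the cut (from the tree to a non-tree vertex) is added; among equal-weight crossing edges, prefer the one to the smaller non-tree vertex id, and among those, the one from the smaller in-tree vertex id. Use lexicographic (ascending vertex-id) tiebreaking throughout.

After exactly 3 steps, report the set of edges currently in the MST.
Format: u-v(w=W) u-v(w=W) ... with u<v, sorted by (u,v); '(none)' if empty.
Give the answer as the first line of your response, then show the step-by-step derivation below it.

0-6(w=5) 5-6(w=14) 5-7(w=3)

step 1: add edge 0-6 (w=5); MST = {0-6(w=5)}
step 2: add edge 5-6 (w=14); MST = {0-6(w=5) 5-6(w=14)}
step 3: add edge 5-7 (w=3); MST = {0-6(w=5) 5-6(w=14) 5-7(w=3)}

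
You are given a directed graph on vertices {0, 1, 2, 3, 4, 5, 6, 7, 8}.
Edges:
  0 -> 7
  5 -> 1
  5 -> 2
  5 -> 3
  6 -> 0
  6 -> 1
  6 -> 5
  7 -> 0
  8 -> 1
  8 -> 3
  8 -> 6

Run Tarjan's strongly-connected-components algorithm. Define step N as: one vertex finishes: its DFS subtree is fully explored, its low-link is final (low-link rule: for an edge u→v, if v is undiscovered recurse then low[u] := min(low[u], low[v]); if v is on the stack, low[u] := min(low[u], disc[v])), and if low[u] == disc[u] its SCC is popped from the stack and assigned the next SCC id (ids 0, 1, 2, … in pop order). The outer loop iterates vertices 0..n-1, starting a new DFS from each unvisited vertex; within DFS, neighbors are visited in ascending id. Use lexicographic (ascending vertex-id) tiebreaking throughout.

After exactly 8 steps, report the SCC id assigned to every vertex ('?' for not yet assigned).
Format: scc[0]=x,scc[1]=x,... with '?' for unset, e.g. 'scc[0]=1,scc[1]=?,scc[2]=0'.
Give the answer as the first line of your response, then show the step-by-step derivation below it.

scc[0]=0,scc[1]=1,scc[2]=2,scc[3]=3,scc[4]=4,scc[5]=5,scc[6]=6,scc[7]=0,scc[8]=?

step 1: low=(low[0]=0,low[1]=?,low[2]=?,low[3]=?,low[4]=?,low[5]=?,low[6]=?,low[7]=0,low[8]=?); scc=(scc[0]=?,scc[1]=?,scc[2]=?,scc[3]=?,scc[4]=?,scc[5]=?,scc[6]=?,scc[7]=?,scc[8]=?)
step 2: low=(low[0]=0,low[1]=?,low[2]=?,low[3]=?,low[4]=?,low[5]=?,low[6]=?,low[7]=0,low[8]=?); scc=(scc[0]=0,scc[1]=?,scc[2]=?,scc[3]=?,scc[4]=?,scc[5]=?,scc[6]=?,scc[7]=0,scc[8]=?)
step 3: low=(low[0]=0,low[1]=2,low[2]=?,low[3]=?,low[4]=?,low[5]=?,low[6]=?,low[7]=0,low[8]=?); scc=(scc[0]=0,scc[1]=1,scc[2]=?,scc[3]=?,scc[4]=?,scc[5]=?,scc[6]=?,scc[7]=0,scc[8]=?)
step 4: low=(low[0]=0,low[1]=2,low[2]=3,low[3]=?,low[4]=?,low[5]=?,low[6]=?,low[7]=0,low[8]=?); scc=(scc[0]=0,scc[1]=1,scc[2]=2,scc[3]=?,scc[4]=?,scc[5]=?,scc[6]=?,scc[7]=0,scc[8]=?)
step 5: low=(low[0]=0,low[1]=2,low[2]=3,low[3]=4,low[4]=?,low[5]=?,low[6]=?,low[7]=0,low[8]=?); scc=(scc[0]=0,scc[1]=1,scc[2]=2,scc[3]=3,scc[4]=?,scc[5]=?,scc[6]=?,scc[7]=0,scc[8]=?)
step 6: low=(low[0]=0,low[1]=2,low[2]=3,low[3]=4,low[4]=5,low[5]=?,low[6]=?,low[7]=0,low[8]=?); scc=(scc[0]=0,scc[1]=1,scc[2]=2,scc[3]=3,scc[4]=4,scc[5]=?,scc[6]=?,scc[7]=0,scc[8]=?)
step 7: low=(low[0]=0,low[1]=2,low[2]=3,low[3]=4,low[4]=5,low[5]=6,low[6]=?,low[7]=0,low[8]=?); scc=(scc[0]=0,scc[1]=1,scc[2]=2,scc[3]=3,scc[4]=4,scc[5]=5,scc[6]=?,scc[7]=0,scc[8]=?)
step 8: low=(low[0]=0,low[1]=2,low[2]=3,low[3]=4,low[4]=5,low[5]=6,low[6]=7,low[7]=0,low[8]=?); scc=(scc[0]=0,scc[1]=1,scc[2]=2,scc[3]=3,scc[4]=4,scc[5]=5,scc[6]=6,scc[7]=0,scc[8]=?)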